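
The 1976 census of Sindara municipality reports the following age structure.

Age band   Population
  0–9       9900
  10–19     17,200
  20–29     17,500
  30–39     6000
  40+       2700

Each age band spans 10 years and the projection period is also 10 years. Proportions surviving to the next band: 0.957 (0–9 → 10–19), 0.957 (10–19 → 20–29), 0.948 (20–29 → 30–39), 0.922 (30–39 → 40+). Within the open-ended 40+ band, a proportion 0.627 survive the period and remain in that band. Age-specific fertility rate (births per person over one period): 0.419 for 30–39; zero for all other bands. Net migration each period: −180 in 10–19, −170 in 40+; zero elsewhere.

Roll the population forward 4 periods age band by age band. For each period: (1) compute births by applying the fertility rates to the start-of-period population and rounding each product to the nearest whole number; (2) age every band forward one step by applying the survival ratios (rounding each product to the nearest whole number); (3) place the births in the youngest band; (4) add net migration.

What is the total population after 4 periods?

42026

— Period 1 —
Births: 6000 × 0.419 = 2514
10–19: 9900 × 0.957 = 9474
20–29: 17200 × 0.957 = 16460
30–39: 17500 × 0.948 = 16590
40+: 6000 × 0.922 + 2700 × 0.627 = 5532 + 1693 = 7225
Net migration: 10–19 − 180 → 9294; 40+ − 170 → 7055
Population now: 0–9=2514, 10–19=9294, 20–29=16460, 30–39=16590, 40+=7055
— Period 2 —
Births: 16590 × 0.419 = 6951
10–19: 2514 × 0.957 = 2406
20–29: 9294 × 0.957 = 8894
30–39: 16460 × 0.948 = 15604
40+: 16590 × 0.922 + 7055 × 0.627 = 15296 + 4423 = 19719
Net migration: 10–19 − 180 → 2226; 40+ − 170 → 19549
Population now: 0–9=6951, 10–19=2226, 20–29=8894, 30–39=15604, 40+=19549
— Period 3 —
Births: 15604 × 0.419 = 6538
10–19: 6951 × 0.957 = 6652
20–29: 2226 × 0.957 = 2130
30–39: 8894 × 0.948 = 8432
40+: 15604 × 0.922 + 19549 × 0.627 = 14387 + 12257 = 26644
Net migration: 10–19 − 180 → 6472; 40+ − 170 → 26474
Population now: 0–9=6538, 10–19=6472, 20–29=2130, 30–39=8432, 40+=26474
— Period 4 —
Births: 8432 × 0.419 = 3533
10–19: 6538 × 0.957 = 6257
20–29: 6472 × 0.957 = 6194
30–39: 2130 × 0.948 = 2019
40+: 8432 × 0.922 + 26474 × 0.627 = 7774 + 16599 = 24373
Net migration: 10–19 − 180 → 6077; 40+ − 170 → 24203
Population now: 0–9=3533, 10–19=6077, 20–29=6194, 30–39=2019, 40+=24203
Total after period 4: 3533 + 6077 + 6194 + 2019 + 24203 = 42026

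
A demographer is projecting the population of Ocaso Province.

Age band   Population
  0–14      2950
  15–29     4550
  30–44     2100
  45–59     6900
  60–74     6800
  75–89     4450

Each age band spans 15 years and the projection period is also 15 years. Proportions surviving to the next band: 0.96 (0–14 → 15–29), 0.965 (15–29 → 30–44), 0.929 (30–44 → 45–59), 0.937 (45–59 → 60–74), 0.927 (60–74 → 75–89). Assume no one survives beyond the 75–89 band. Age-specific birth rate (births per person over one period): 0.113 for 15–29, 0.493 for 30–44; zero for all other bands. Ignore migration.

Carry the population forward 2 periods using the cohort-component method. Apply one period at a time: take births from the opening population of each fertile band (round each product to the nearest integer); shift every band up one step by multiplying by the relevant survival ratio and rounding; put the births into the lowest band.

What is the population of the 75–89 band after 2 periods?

5993

Call the bands 1 to 6, youngest first.
Period 1.
Births: 4550 × 0.113 = 514  |  2100 × 0.493 = 1035 → total 1549
Band 2: 2950 × 0.96 = 2832
Band 3: 4550 × 0.965 = 4391
Band 4: 2100 × 0.929 = 1951
Band 5: 6900 × 0.937 = 6465
Band 6: 6800 × 0.927 = 6304
Population now: 0–14=1549, 15–29=2832, 30–44=4391, 45–59=1951, 60–74=6465, 75–89=6304
Period 2.
Births: 2832 × 0.113 = 320  |  4391 × 0.493 = 2165 → total 2485
Band 2: 1549 × 0.96 = 1487
Band 3: 2832 × 0.965 = 2733
Band 4: 4391 × 0.929 = 4079
Band 5: 1951 × 0.937 = 1828
Band 6: 6465 × 0.927 = 5993
Population now: 0–14=2485, 15–29=1487, 30–44=2733, 45–59=4079, 60–74=1828, 75–89=5993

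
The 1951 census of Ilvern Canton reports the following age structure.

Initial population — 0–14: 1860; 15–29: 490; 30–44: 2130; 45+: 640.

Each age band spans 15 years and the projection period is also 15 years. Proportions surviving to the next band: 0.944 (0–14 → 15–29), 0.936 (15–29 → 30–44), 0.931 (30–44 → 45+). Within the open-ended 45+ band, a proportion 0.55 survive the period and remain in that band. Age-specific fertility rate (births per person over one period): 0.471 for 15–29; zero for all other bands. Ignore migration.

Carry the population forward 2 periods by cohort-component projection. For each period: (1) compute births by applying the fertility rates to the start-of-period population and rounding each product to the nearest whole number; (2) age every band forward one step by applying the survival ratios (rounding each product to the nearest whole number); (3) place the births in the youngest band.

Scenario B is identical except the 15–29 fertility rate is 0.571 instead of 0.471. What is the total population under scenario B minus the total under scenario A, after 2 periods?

222

Numbering the bands 1..4 from youngest to oldest:
[period 1]
Births: 490 * 0.471 = 231
Band 2: 1860 * 0.944 = 1756
Band 3: 490 * 0.936 = 459
Band 4: 2130 * 0.931 + 640 * 0.55 = 1983 + 352 = 2335
Population now: 0–14=231, 15–29=1756, 30–44=459, 45+=2335
[period 2]
Births: 1756 * 0.471 = 827
Band 2: 231 * 0.944 = 218
Band 3: 1756 * 0.936 = 1644
Band 4: 459 * 0.931 + 2335 * 0.55 = 427 + 1284 = 1711
Population now: 0–14=827, 15–29=218, 30–44=1644, 45+=1711
Scenario A total after 2 periods: 4400
Scenario B projection —
[period 1]
Births: 490 * 0.571 = 280
Band 2: 1860 * 0.944 = 1756
Band 3: 490 * 0.936 = 459
Band 4: 2130 * 0.931 + 640 * 0.55 = 1983 + 352 = 2335
Population now: 0–14=280, 15–29=1756, 30–44=459, 45+=2335
[period 2]
Births: 1756 * 0.571 = 1003
Band 2: 280 * 0.944 = 264
Band 3: 1756 * 0.936 = 1644
Band 4: 459 * 0.931 + 2335 * 0.55 = 427 + 1284 = 1711
Population now: 0–14=1003, 15–29=264, 30–44=1644, 45+=1711
Scenario B total after 2 periods: 4622
Difference B − A = 4622 − 4400 = 222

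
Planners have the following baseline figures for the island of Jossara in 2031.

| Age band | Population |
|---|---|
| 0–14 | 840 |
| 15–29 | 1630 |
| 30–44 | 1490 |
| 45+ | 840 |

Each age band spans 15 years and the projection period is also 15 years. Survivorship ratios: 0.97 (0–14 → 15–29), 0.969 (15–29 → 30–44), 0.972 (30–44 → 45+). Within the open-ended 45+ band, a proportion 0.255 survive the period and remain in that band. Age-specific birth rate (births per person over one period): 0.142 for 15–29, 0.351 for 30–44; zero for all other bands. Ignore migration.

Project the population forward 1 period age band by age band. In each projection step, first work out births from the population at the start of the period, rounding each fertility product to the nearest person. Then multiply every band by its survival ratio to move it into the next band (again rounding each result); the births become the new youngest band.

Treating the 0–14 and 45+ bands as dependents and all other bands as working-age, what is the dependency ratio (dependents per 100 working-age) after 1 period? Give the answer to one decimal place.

100.9

Call the groups 1 to 4, youngest first.
Period 1.
Births: 1630 × 0.142 = 231 ; 1490 × 0.351 = 523 — total 754
Group 2: 840 × 0.97 = 815
Group 3: 1630 × 0.969 = 1579
Group 4: 1490 × 0.972 + 840 × 0.255 = 1448 + 214 = 1662
End of period: [754, 815, 1579, 1662]
Dependents (band 0–14 + band 45+) = 754 + 1662 = 2416; working-age = 2394; ratio = 2416/2394 × 100 = 100.9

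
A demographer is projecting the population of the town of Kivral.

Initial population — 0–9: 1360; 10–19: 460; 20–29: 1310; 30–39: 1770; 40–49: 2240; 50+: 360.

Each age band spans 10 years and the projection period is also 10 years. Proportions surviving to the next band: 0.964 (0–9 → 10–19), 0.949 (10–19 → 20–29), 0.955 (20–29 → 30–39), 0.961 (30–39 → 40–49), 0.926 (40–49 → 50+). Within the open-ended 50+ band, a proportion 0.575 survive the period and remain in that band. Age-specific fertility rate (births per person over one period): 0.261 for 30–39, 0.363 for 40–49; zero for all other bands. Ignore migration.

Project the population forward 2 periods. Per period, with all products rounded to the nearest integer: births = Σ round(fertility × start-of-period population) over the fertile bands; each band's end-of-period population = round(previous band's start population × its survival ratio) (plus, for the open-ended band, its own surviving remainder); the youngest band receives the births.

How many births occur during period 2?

944

Period 1.
Births: 1770 × 0.261 = 462, 2240 × 0.363 = 813 → 1275
10–19: 1360 × 0.964 = 1311
20–29: 460 × 0.949 = 437
30–39: 1310 × 0.955 = 1251
40–49: 1770 × 0.961 = 1701
50+: 2240 × 0.926 + 360 × 0.575 = 2074 + 207 = 2281
End of period: [1275, 1311, 437, 1251, 1701, 2281]
Period 2.
Births: 1251 × 0.261 = 327, 1701 × 0.363 = 617 → 944
10–19: 1275 × 0.964 = 1229
20–29: 1311 × 0.949 = 1244
30–39: 437 × 0.955 = 417
40–49: 1251 × 0.961 = 1202
50+: 1701 × 0.926 + 2281 × 0.575 = 1575 + 1312 = 2887
End of period: [944, 1229, 1244, 417, 1202, 2887]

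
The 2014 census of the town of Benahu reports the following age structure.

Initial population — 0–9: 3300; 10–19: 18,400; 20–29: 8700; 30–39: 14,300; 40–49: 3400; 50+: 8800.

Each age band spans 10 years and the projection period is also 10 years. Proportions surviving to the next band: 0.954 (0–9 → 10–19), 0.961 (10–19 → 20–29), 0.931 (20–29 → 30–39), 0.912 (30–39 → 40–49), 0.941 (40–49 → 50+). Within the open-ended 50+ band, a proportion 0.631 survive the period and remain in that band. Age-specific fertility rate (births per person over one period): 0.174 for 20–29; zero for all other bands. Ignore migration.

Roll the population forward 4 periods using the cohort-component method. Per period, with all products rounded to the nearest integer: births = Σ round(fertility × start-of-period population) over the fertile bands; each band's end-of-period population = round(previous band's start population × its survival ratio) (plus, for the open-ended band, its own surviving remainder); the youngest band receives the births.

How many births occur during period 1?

— Period 1 —
Births: 8700 × 0.174 = 1514
10–19: 3300 × 0.954 = 3148
20–29: 18400 × 0.961 = 17682
30–39: 8700 × 0.931 = 8100
40–49: 14300 × 0.912 = 13042
50+: 3400 × 0.941 + 8800 × 0.631 = 3199 + 5553 = 8752
Population now: 0–9=1514, 10–19=3148, 20–29=17682, 30–39=8100, 40–49=13042, 50+=8752

1514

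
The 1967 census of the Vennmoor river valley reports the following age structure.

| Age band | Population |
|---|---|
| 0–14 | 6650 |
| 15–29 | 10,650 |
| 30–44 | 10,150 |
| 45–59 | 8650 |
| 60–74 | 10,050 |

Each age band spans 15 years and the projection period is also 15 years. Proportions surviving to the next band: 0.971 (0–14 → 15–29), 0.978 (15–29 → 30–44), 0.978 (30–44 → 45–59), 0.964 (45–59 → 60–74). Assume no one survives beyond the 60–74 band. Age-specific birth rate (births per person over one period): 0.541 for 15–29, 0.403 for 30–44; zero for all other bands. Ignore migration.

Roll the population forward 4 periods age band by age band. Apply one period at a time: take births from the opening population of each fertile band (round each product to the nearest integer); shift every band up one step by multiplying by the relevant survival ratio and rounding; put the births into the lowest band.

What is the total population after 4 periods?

(Bands numbered youngest = 1 to oldest = 5.)
After projecting period 1:
Births: 10650 × 0.541 = 5762, 10150 × 0.403 = 4090 — total 9852
Band 2: 6650 × 0.971 = 6457
Band 3: 10650 × 0.978 = 10416
Band 4: 10150 × 0.978 = 9927
Band 5: 8650 × 0.964 = 8339
→ [9852, 6457, 10416, 9927, 8339]
After projecting period 2:
Births: 6457 × 0.541 = 3493, 10416 × 0.403 = 4198 — total 7691
Band 2: 9852 × 0.971 = 9566
Band 3: 6457 × 0.978 = 6315
Band 4: 10416 × 0.978 = 10187
Band 5: 9927 × 0.964 = 9570
→ [7691, 9566, 6315, 10187, 9570]
After projecting period 3:
Births: 9566 × 0.541 = 5175, 6315 × 0.403 = 2545 — total 7720
Band 2: 7691 × 0.971 = 7468
Band 3: 9566 × 0.978 = 9356
Band 4: 6315 × 0.978 = 6176
Band 5: 10187 × 0.964 = 9820
→ [7720, 7468, 9356, 6176, 9820]
After projecting period 4:
Births: 7468 × 0.541 = 4040, 9356 × 0.403 = 3770 — total 7810
Band 2: 7720 × 0.971 = 7496
Band 3: 7468 × 0.978 = 7304
Band 4: 9356 × 0.978 = 9150
Band 5: 6176 × 0.964 = 5954
→ [7810, 7496, 7304, 9150, 5954]
Total after period 4: 7810 + 7496 + 7304 + 9150 + 5954 = 37714

37714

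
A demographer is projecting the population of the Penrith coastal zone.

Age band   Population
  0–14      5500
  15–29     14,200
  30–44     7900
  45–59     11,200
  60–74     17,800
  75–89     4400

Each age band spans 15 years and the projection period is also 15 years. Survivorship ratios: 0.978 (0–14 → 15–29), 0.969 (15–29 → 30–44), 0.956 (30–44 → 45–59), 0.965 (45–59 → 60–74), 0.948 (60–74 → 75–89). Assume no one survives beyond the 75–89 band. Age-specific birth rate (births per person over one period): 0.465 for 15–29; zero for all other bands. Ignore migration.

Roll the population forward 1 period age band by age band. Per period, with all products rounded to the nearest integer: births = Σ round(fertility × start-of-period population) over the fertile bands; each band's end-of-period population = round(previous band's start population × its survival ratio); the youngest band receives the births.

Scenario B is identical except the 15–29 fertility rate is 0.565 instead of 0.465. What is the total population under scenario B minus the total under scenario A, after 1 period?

— Period 1 —
Births: 14200 * 0.465 = 6603
15–29: 5500 * 0.978 = 5379
30–44: 14200 * 0.969 = 13760
45–59: 7900 * 0.956 = 7552
60–74: 11200 * 0.965 = 10808
75–89: 17800 * 0.948 = 16874
End of period: [6603, 5379, 13760, 7552, 10808, 16874]
Scenario A total after 1 period: 60976
Scenario B projection —
— Period 1 —
Births: 14200 * 0.565 = 8023
15–29: 5500 * 0.978 = 5379
30–44: 14200 * 0.969 = 13760
45–59: 7900 * 0.956 = 7552
60–74: 11200 * 0.965 = 10808
75–89: 17800 * 0.948 = 16874
End of period: [8023, 5379, 13760, 7552, 10808, 16874]
Scenario B total after 1 period: 62396
Difference B − A = 62396 − 60976 = 1420

1420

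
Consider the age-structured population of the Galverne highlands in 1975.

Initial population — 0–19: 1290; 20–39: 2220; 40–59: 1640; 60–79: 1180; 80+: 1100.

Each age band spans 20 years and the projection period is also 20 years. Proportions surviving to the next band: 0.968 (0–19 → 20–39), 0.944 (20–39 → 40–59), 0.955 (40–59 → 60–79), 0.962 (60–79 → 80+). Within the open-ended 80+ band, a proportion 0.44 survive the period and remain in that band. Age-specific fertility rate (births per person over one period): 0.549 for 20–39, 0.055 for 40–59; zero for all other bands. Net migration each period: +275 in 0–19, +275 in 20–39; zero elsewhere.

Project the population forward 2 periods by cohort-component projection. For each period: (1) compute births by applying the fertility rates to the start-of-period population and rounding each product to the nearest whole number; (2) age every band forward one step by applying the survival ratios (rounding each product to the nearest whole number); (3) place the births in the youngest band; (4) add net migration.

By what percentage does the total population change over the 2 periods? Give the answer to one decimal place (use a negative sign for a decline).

(Bands numbered youngest = 1 to oldest = 5.)
Period 1.
Births: 2220 × 0.549 = 1219 ; 1640 × 0.055 = 90 — total 1309
Band 2: 1290 × 0.968 = 1249
Band 3: 2220 × 0.944 = 2096
Band 4: 1640 × 0.955 = 1566
Band 5: 1180 × 0.962 + 1100 × 0.44 = 1135 + 484 = 1619
Net migration: Band 1 + 275 → 1584; Band 2 + 275 → 1524
→ [1584, 1524, 2096, 1566, 1619]
Period 2.
Births: 1524 × 0.549 = 837 ; 2096 × 0.055 = 115 — total 952
Band 2: 1584 × 0.968 = 1533
Band 3: 1524 × 0.944 = 1439
Band 4: 2096 × 0.955 = 2002
Band 5: 1566 × 0.962 + 1619 × 0.44 = 1506 + 712 = 2218
Net migration: Band 1 + 275 → 1227; Band 2 + 275 → 1808
→ [1227, 1808, 1439, 2002, 2218]
Total: 7430 → 8694; change = 1264; percentage change = 17.0%

17.0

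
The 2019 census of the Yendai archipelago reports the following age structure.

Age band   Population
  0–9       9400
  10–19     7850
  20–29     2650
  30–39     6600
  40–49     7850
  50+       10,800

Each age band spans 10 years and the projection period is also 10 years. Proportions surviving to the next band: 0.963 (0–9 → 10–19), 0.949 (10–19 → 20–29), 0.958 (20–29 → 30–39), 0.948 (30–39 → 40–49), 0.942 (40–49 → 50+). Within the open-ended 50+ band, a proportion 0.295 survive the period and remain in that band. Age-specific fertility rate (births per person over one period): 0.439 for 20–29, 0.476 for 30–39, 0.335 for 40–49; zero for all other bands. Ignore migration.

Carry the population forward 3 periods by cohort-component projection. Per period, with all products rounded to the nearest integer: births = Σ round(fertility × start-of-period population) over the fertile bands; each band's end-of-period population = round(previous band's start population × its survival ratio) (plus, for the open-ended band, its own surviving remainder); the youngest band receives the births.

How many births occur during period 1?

After projecting period 1:
Births: 2650 × 0.439 = 1163 ; 6600 × 0.476 = 3142 ; 7850 × 0.335 = 2630 → 6935
10–19: 9400 × 0.963 = 9052
20–29: 7850 × 0.949 = 7450
30–39: 2650 × 0.958 = 2539
40–49: 6600 × 0.948 = 6257
50+: 7850 × 0.942 + 10800 × 0.295 = 7395 + 3186 = 10581
End of period: [6935, 9052, 7450, 2539, 6257, 10581]

6935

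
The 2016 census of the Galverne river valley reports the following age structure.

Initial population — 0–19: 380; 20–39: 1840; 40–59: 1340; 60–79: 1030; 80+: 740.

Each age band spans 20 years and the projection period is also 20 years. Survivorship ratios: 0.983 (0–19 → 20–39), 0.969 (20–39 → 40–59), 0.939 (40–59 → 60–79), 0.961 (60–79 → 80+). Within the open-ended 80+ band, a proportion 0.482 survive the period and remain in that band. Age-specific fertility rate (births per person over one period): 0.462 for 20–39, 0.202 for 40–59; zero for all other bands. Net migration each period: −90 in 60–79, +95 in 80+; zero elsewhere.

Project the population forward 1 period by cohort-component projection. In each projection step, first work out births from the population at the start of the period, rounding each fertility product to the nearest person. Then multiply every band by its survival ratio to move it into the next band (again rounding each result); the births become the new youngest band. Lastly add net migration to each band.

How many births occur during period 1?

1121

Period 1.
Births: 1840 * 0.462 = 850, 1340 * 0.202 = 271 — total 1121
20–39: 380 * 0.983 = 374
40–59: 1840 * 0.969 = 1783
60–79: 1340 * 0.939 = 1258
80+: 1030 * 0.961 + 740 * 0.482 = 990 + 357 = 1347
Net migration: 60–79 − 90 → 1168; 80+ + 95 → 1442
→ [1121, 374, 1783, 1168, 1442]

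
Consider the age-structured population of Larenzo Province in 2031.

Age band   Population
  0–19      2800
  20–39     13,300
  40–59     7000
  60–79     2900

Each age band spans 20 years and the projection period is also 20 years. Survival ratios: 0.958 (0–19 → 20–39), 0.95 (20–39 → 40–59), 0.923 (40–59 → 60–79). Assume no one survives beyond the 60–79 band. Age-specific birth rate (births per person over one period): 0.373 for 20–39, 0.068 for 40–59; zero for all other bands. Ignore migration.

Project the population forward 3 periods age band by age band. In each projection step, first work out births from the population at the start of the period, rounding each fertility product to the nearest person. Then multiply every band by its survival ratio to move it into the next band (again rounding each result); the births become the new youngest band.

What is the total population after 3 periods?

11198

Period 1.
Births: 13300 × 0.373 = 4961  |  7000 × 0.068 = 476 — total 5437
20–39: 2800 × 0.958 = 2682
40–59: 13300 × 0.95 = 12635
60–79: 7000 × 0.923 = 6461
Population now: 0–19=5437, 20–39=2682, 40–59=12635, 60–79=6461
Period 2.
Births: 2682 × 0.373 = 1000  |  12635 × 0.068 = 859 — total 1859
20–39: 5437 × 0.958 = 5209
40–59: 2682 × 0.95 = 2548
60–79: 12635 × 0.923 = 11662
Population now: 0–19=1859, 20–39=5209, 40–59=2548, 60–79=11662
Period 3.
Births: 5209 × 0.373 = 1943  |  2548 × 0.068 = 173 — total 2116
20–39: 1859 × 0.958 = 1781
40–59: 5209 × 0.95 = 4949
60–79: 2548 × 0.923 = 2352
Population now: 0–19=2116, 20–39=1781, 40–59=4949, 60–79=2352
Total after period 3: 2116 + 1781 + 4949 + 2352 = 11198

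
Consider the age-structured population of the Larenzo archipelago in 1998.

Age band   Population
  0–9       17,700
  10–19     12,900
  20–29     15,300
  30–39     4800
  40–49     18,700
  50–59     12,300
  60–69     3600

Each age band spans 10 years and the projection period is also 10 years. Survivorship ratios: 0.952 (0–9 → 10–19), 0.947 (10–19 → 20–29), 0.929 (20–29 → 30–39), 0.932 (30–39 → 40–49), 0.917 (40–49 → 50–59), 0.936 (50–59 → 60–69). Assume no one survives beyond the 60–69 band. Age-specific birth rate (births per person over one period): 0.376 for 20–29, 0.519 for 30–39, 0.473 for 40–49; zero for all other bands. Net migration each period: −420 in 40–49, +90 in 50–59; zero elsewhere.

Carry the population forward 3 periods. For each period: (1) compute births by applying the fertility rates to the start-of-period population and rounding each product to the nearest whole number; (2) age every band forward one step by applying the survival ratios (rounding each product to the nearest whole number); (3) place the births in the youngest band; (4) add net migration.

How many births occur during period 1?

17089

Period 1.
Births: 15300 * 0.376 = 5753  |  4800 * 0.519 = 2491  |  18700 * 0.473 = 8845 → 17089
10–19: 17700 * 0.952 = 16850
20–29: 12900 * 0.947 = 12216
30–39: 15300 * 0.929 = 14214
40–49: 4800 * 0.932 = 4474
50–59: 18700 * 0.917 = 17148
60–69: 12300 * 0.936 = 11513
Net migration: 40–49 − 420 → 4054; 50–59 + 90 → 17238
Population now: 0–9=17089, 10–19=16850, 20–29=12216, 30–39=14214, 40–49=4054, 50–59=17238, 60–69=11513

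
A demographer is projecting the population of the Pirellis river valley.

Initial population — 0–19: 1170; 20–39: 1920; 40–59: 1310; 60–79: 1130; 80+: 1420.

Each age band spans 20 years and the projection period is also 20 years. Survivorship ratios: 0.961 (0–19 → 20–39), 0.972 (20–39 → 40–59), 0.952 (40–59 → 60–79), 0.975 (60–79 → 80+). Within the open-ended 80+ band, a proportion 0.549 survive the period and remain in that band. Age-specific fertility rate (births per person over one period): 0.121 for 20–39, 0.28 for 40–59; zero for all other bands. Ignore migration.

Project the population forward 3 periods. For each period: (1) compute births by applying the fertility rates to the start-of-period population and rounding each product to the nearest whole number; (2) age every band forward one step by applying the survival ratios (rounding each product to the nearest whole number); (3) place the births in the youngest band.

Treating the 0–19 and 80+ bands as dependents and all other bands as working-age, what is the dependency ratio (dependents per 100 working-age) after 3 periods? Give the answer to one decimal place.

(Groups numbered youngest = 1 to oldest = 5.)
— Period 1 —
Births: 1920 × 0.121 = 232  |  1310 × 0.28 = 367 ⇒ total 599
Group 2: 1170 × 0.961 = 1124
Group 3: 1920 × 0.972 = 1866
Group 4: 1310 × 0.952 = 1247
Group 5: 1130 × 0.975 + 1420 × 0.549 = 1102 + 780 = 1882
Giving 599 / 1124 / 1866 / 1247 / 1882.
— Period 2 —
Births: 1124 × 0.121 = 136  |  1866 × 0.28 = 522 ⇒ total 658
Group 2: 599 × 0.961 = 576
Group 3: 1124 × 0.972 = 1093
Group 4: 1866 × 0.952 = 1776
Group 5: 1247 × 0.975 + 1882 × 0.549 = 1216 + 1033 = 2249
Giving 658 / 576 / 1093 / 1776 / 2249.
— Period 3 —
Births: 576 × 0.121 = 70  |  1093 × 0.28 = 306 ⇒ total 376
Group 2: 658 × 0.961 = 632
Group 3: 576 × 0.972 = 560
Group 4: 1093 × 0.952 = 1041
Group 5: 1776 × 0.975 + 2249 × 0.549 = 1732 + 1235 = 2967
Giving 376 / 632 / 560 / 1041 / 2967.
Dependents (band 0–19 + band 80+) = 376 + 2967 = 3343; working-age = 2233; ratio = 3343/2233 × 100 = 149.7

149.7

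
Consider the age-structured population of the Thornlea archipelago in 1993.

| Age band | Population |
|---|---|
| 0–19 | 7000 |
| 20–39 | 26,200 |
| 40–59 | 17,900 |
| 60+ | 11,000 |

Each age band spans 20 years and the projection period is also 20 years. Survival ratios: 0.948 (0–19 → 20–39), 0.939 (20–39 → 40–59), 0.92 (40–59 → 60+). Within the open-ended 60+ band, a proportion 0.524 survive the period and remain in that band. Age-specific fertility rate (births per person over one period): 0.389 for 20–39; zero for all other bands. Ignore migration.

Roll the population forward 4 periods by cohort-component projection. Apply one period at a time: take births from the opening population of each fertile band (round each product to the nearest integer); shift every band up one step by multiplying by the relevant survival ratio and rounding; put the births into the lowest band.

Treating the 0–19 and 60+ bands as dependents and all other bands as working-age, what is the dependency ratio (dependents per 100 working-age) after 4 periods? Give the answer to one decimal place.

Call the bands 1 to 4, youngest first.
Period 1.
Births: 26200 × 0.389 = 10192
Band 2: 7000 × 0.948 = 6636
Band 3: 26200 × 0.939 = 24602
Band 4: 17900 × 0.92 + 11000 × 0.524 = 16468 + 5764 = 22232
Population now: 0–19=10192, 20–39=6636, 40–59=24602, 60+=22232
Period 2.
Births: 6636 × 0.389 = 2581
Band 2: 10192 × 0.948 = 9662
Band 3: 6636 × 0.939 = 6231
Band 4: 24602 × 0.92 + 22232 × 0.524 = 22634 + 11650 = 34284
Population now: 0–19=2581, 20–39=9662, 40–59=6231, 60+=34284
Period 3.
Births: 9662 × 0.389 = 3759
Band 2: 2581 × 0.948 = 2447
Band 3: 9662 × 0.939 = 9073
Band 4: 6231 × 0.92 + 34284 × 0.524 = 5733 + 17965 = 23698
Population now: 0–19=3759, 20–39=2447, 40–59=9073, 60+=23698
Period 4.
Births: 2447 × 0.389 = 952
Band 2: 3759 × 0.948 = 3564
Band 3: 2447 × 0.939 = 2298
Band 4: 9073 × 0.92 + 23698 × 0.524 = 8347 + 12418 = 20765
Population now: 0–19=952, 20–39=3564, 40–59=2298, 60+=20765
Dependents (band 0–19 + band 60+) = 952 + 20765 = 21717; working-age = 5862; ratio = 21717/5862 × 100 = 370.5

370.5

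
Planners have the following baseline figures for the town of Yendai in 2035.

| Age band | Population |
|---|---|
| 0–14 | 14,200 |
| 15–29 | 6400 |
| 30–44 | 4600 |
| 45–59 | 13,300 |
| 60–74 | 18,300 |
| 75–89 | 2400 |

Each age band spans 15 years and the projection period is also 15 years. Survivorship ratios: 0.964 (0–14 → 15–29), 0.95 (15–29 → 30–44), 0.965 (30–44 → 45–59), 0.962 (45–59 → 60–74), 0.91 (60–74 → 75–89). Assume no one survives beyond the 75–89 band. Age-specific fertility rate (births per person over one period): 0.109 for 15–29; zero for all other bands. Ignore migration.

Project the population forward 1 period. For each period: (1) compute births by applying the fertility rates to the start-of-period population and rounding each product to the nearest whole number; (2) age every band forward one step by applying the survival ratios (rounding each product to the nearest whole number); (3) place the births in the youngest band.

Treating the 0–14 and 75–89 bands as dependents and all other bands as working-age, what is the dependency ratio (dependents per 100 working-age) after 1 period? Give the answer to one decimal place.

46.9

[period 1]
Births: 6400 * 0.109 = 698
15–29: 14200 * 0.964 = 13689
30–44: 6400 * 0.95 = 6080
45–59: 4600 * 0.965 = 4439
60–74: 13300 * 0.962 = 12795
75–89: 18300 * 0.91 = 16653
End of period: [698, 13689, 6080, 4439, 12795, 16653]
Dependents (band 0–14 + band 75–89) = 698 + 16653 = 17351; working-age = 37003; ratio = 17351/37003 × 100 = 46.9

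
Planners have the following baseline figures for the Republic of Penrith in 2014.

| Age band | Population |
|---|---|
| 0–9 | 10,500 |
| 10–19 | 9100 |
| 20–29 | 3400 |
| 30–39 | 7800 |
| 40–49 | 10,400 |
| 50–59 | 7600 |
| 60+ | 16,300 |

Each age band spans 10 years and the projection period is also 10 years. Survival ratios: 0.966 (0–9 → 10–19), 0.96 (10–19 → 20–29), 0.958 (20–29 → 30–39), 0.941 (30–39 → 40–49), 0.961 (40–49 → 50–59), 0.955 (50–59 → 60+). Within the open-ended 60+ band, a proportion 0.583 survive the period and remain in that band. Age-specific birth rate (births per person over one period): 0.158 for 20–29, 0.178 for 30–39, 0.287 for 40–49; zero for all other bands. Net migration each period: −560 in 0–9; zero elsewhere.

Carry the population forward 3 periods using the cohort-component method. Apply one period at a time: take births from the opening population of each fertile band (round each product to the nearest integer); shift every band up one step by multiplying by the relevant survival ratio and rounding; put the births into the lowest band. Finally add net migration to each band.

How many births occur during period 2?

Call the bands 1 to 7, youngest first.
— Period 1 —
Births: 3400 * 0.158 = 537, 7800 * 0.178 = 1388, 10400 * 0.287 = 2985 — total 4910
Band 2: 10500 * 0.966 = 10143
Band 3: 9100 * 0.96 = 8736
Band 4: 3400 * 0.958 = 3257
Band 5: 7800 * 0.941 = 7340
Band 6: 10400 * 0.961 = 9994
Band 7: 7600 * 0.955 + 16300 * 0.583 = 7258 + 9503 = 16761
Net migration: Band 1 − 560 → 4350
Population now: 0–9=4350, 10–19=10143, 20–29=8736, 30–39=3257, 40–49=7340, 50–59=9994, 60+=16761
— Period 2 —
Births: 8736 * 0.158 = 1380, 3257 * 0.178 = 580, 7340 * 0.287 = 2107 — total 4067
Band 2: 4350 * 0.966 = 4202
Band 3: 10143 * 0.96 = 9737
Band 4: 8736 * 0.958 = 8369
Band 5: 3257 * 0.941 = 3065
Band 6: 7340 * 0.961 = 7054
Band 7: 9994 * 0.955 + 16761 * 0.583 = 9544 + 9772 = 19316
Net migration: Band 1 − 560 → 3507
Population now: 0–9=3507, 10–19=4202, 20–29=9737, 30–39=8369, 40–49=3065, 50–59=7054, 60+=19316

4067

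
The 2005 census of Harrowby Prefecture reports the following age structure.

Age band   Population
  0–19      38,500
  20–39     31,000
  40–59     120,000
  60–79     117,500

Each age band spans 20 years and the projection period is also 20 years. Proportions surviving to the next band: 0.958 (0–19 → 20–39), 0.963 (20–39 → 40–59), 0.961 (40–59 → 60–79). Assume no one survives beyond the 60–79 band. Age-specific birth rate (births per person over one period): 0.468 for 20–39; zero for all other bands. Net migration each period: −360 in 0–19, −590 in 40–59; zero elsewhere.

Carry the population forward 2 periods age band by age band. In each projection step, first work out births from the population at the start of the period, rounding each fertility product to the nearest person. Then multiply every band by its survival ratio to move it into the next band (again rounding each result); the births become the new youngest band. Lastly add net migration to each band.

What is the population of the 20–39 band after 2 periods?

Call the groups 1 to 4, youngest first.
— Period 1 —
Births: 31000 × 0.468 = 14508
Group 2: 38500 × 0.958 = 36883
Group 3: 31000 × 0.963 = 29853
Group 4: 120000 × 0.961 = 115320
Net migration: Group 1 − 360 → 14148; Group 3 − 590 → 29263
Population now: 0–19=14148, 20–39=36883, 40–59=29263, 60–79=115320
— Period 2 —
Births: 36883 × 0.468 = 17261
Group 2: 14148 × 0.958 = 13554
Group 3: 36883 × 0.963 = 35518
Group 4: 29263 × 0.961 = 28122
Net migration: Group 1 − 360 → 16901; Group 3 − 590 → 34928
Population now: 0–19=16901, 20–39=13554, 40–59=34928, 60–79=28122

13554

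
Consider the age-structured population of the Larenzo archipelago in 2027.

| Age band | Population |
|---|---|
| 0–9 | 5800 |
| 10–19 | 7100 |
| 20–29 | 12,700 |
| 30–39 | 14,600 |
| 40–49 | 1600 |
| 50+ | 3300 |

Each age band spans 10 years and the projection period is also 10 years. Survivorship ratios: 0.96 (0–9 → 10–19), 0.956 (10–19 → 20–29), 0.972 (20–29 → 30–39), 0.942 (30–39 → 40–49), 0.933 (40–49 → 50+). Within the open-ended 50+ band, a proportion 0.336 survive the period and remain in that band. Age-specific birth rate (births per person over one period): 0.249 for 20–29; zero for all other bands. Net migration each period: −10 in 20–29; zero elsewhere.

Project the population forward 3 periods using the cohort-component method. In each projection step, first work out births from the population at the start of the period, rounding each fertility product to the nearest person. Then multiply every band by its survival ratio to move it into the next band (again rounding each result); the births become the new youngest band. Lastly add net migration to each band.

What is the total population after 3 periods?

Call the groups 1 to 6, youngest first.
Period 1.
Births: 12700 × 0.249 = 3162
Group 2: 5800 × 0.96 = 5568
Group 3: 7100 × 0.956 = 6788
Group 4: 12700 × 0.972 = 12344
Group 5: 14600 × 0.942 = 13753
Group 6: 1600 × 0.933 + 3300 × 0.336 = 1493 + 1109 = 2602
Net migration: Group 3 − 10 → 6778
Population now: 0–9=3162, 10–19=5568, 20–29=6778, 30–39=12344, 40–49=13753, 50+=2602
Period 2.
Births: 6778 × 0.249 = 1688
Group 2: 3162 × 0.96 = 3036
Group 3: 5568 × 0.956 = 5323
Group 4: 6778 × 0.972 = 6588
Group 5: 12344 × 0.942 = 11628
Group 6: 13753 × 0.933 + 2602 × 0.336 = 12832 + 874 = 13706
Net migration: Group 3 − 10 → 5313
Population now: 0–9=1688, 10–19=3036, 20–29=5313, 30–39=6588, 40–49=11628, 50+=13706
Period 3.
Births: 5313 × 0.249 = 1323
Group 2: 1688 × 0.96 = 1620
Group 3: 3036 × 0.956 = 2902
Group 4: 5313 × 0.972 = 5164
Group 5: 6588 × 0.942 = 6206
Group 6: 11628 × 0.933 + 13706 × 0.336 = 10849 + 4605 = 15454
Net migration: Group 3 − 10 → 2892
Population now: 0–9=1323, 10–19=1620, 20–29=2892, 30–39=5164, 40–49=6206, 50+=15454
Total after period 3: 1323 + 1620 + 2892 + 5164 + 6206 + 15454 = 32659

32659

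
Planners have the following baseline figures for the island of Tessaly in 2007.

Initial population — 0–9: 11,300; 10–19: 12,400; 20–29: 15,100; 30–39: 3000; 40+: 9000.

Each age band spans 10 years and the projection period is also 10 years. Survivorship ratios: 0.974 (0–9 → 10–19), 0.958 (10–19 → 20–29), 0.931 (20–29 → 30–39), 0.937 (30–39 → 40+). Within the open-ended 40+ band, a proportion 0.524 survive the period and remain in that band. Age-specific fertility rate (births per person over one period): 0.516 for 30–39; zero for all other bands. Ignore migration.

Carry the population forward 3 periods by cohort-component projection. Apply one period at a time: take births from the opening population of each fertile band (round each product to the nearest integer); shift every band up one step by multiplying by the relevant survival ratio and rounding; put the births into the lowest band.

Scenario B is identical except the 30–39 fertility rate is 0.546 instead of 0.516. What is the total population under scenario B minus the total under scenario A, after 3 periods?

826

Period 1:
Births: 3000 × 0.516 = 1548
10–19: 11300 × 0.974 = 11006
20–29: 12400 × 0.958 = 11879
30–39: 15100 × 0.931 = 14058
40+: 3000 × 0.937 + 9000 × 0.524 = 2811 + 4716 = 7527
End of period: [1548, 11006, 11879, 14058, 7527]
Period 2:
Births: 14058 × 0.516 = 7254
10–19: 1548 × 0.974 = 1508
20–29: 11006 × 0.958 = 10544
30–39: 11879 × 0.931 = 11059
40+: 14058 × 0.937 + 7527 × 0.524 = 13172 + 3944 = 17116
End of period: [7254, 1508, 10544, 11059, 17116]
Period 3:
Births: 11059 × 0.516 = 5706
10–19: 7254 × 0.974 = 7065
20–29: 1508 × 0.958 = 1445
30–39: 10544 × 0.931 = 9816
40+: 11059 × 0.937 + 17116 × 0.524 = 10362 + 8969 = 19331
End of period: [5706, 7065, 1445, 9816, 19331]
Scenario A total after 3 periods: 43363
Scenario B projection —
Period 1:
Births: 3000 × 0.546 = 1638
10–19: 11300 × 0.974 = 11006
20–29: 12400 × 0.958 = 11879
30–39: 15100 × 0.931 = 14058
40+: 3000 × 0.937 + 9000 × 0.524 = 2811 + 4716 = 7527
End of period: [1638, 11006, 11879, 14058, 7527]
Period 2:
Births: 14058 × 0.546 = 7676
10–19: 1638 × 0.974 = 1595
20–29: 11006 × 0.958 = 10544
30–39: 11879 × 0.931 = 11059
40+: 14058 × 0.937 + 7527 × 0.524 = 13172 + 3944 = 17116
End of period: [7676, 1595, 10544, 11059, 17116]
Period 3:
Births: 11059 × 0.546 = 6038
10–19: 7676 × 0.974 = 7476
20–29: 1595 × 0.958 = 1528
30–39: 10544 × 0.931 = 9816
40+: 11059 × 0.937 + 17116 × 0.524 = 10362 + 8969 = 19331
End of period: [6038, 7476, 1528, 9816, 19331]
Scenario B total after 3 periods: 44189
Difference B − A = 44189 − 43363 = 826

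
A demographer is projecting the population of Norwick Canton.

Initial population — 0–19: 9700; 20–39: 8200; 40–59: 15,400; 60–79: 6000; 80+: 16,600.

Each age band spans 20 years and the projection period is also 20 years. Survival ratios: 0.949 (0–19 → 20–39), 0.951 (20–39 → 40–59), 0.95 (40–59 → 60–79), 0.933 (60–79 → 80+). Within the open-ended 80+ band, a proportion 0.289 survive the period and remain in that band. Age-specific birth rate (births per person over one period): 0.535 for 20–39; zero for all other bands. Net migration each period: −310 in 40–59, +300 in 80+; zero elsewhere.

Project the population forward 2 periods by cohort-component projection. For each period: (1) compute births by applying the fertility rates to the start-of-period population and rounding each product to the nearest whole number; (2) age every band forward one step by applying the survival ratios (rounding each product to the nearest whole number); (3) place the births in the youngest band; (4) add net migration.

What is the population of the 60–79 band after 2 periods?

7114

(Bands numbered youngest = 1 to oldest = 5.)
Period 1.
Births: 8200 × 0.535 = 4387
Band 2: 9700 × 0.949 = 9205
Band 3: 8200 × 0.951 = 7798
Band 4: 15400 × 0.95 = 14630
Band 5: 6000 × 0.933 + 16600 × 0.289 = 5598 + 4797 = 10395
Net migration: Band 3 − 310 → 7488; Band 5 + 300 → 10695
→ [4387, 9205, 7488, 14630, 10695]
Period 2.
Births: 9205 × 0.535 = 4925
Band 2: 4387 × 0.949 = 4163
Band 3: 9205 × 0.951 = 8754
Band 4: 7488 × 0.95 = 7114
Band 5: 14630 × 0.933 + 10695 × 0.289 = 13650 + 3091 = 16741
Net migration: Band 3 − 310 → 8444; Band 5 + 300 → 17041
→ [4925, 4163, 8444, 7114, 17041]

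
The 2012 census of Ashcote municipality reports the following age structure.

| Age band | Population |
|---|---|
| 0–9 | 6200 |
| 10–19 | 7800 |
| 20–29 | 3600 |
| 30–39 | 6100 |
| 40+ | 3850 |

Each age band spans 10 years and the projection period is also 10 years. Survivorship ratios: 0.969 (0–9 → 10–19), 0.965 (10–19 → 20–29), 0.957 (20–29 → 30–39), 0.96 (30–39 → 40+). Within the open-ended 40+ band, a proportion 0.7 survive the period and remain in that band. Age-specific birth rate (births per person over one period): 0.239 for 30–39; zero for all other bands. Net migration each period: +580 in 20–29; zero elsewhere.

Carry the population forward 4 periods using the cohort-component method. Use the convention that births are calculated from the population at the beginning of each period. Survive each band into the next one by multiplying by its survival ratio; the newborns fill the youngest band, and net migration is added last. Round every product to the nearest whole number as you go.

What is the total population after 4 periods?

(Groups numbered youngest = 1 to oldest = 5.)
— Period 1 —
Births: 6100 × 0.239 = 1458
Group 2: 6200 × 0.969 = 6008
Group 3: 7800 × 0.965 = 7527
Group 4: 3600 × 0.957 = 3445
Group 5: 6100 × 0.96 + 3850 × 0.7 = 5856 + 2695 = 8551
Net migration: Group 3 + 580 → 8107
→ [1458, 6008, 8107, 3445, 8551]
— Period 2 —
Births: 3445 × 0.239 = 823
Group 2: 1458 × 0.969 = 1413
Group 3: 6008 × 0.965 = 5798
Group 4: 8107 × 0.957 = 7758
Group 5: 3445 × 0.96 + 8551 × 0.7 = 3307 + 5986 = 9293
Net migration: Group 3 + 580 → 6378
→ [823, 1413, 6378, 7758, 9293]
— Period 3 —
Births: 7758 × 0.239 = 1854
Group 2: 823 × 0.969 = 797
Group 3: 1413 × 0.965 = 1364
Group 4: 6378 × 0.957 = 6104
Group 5: 7758 × 0.96 + 9293 × 0.7 = 7448 + 6505 = 13953
Net migration: Group 3 + 580 → 1944
→ [1854, 797, 1944, 6104, 13953]
— Period 4 —
Births: 6104 × 0.239 = 1459
Group 2: 1854 × 0.969 = 1797
Group 3: 797 × 0.965 = 769
Group 4: 1944 × 0.957 = 1860
Group 5: 6104 × 0.96 + 13953 × 0.7 = 5860 + 9767 = 15627
Net migration: Group 3 + 580 → 1349
→ [1459, 1797, 1349, 1860, 15627]
Total after period 4: 1459 + 1797 + 1349 + 1860 + 15627 = 22092

22092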